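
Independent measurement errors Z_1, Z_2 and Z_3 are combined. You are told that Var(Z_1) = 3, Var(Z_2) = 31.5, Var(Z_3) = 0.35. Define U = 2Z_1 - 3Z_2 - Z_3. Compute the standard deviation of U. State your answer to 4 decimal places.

By independence, Var(U) = (2)²Var(Z_1) + (-3)²Var(Z_2) + (-1)²Var(Z_3)
= (2)²·3 + (-3)²·31.5 + (-1)²·0.35 = 295.85
SD(U) = √295.85 ≈ 17.2003

17.2003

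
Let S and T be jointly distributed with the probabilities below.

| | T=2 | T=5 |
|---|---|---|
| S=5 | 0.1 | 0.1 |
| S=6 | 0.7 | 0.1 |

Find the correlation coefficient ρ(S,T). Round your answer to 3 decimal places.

E[S] = 5.8,  E[T] = 2.6
E[ST] = 14.9
cov(S,T) = E[ST] − E[S]E[T] = 14.9 − (5.8)(2.6) = -0.18
V(S) = 0.16,  V(T) = 1.44
ρ = -0.18 / √(0.16·1.44) ≈ -0.375

-0.375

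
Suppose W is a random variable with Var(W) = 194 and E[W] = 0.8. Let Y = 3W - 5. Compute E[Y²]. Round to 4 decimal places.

1752.7600

E[3W - 5] = 3·0.8 − 5 = -2.6
Var(3W - 5) = (3)²·194 = 1746
E[Y²] = Var(Y) + (E[Y])² = 1746 + (-2.6)² = 1752.76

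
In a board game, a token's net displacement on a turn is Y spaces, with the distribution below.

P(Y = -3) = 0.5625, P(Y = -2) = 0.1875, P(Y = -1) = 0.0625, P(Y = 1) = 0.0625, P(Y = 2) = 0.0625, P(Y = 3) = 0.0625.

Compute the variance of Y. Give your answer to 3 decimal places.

3.688

E[Y] = (-3)(0.5625) + (-2)(0.1875) + (-1)(0.0625) + (1)(0.0625) + (2)(0.0625) + (3)(0.0625) = -1.75
E[Y²] = (-3)²(0.5625) + (-2)²(0.1875) + (-1)²(0.0625) + (1)²(0.0625) + (2)²(0.0625) + (3)²(0.0625) = 6.75
Var(Y) = E[Y²] − (E[Y])² = 6.75 − (-1.75)² = 3.6875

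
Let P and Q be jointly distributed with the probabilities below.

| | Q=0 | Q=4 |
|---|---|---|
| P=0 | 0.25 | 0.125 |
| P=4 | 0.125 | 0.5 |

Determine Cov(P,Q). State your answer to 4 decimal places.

1.7500

E[P] = 2.5,  E[Q] = 2.5
E[PQ] = 8
Cov(P,Q) = E[PQ] − E[P]E[Q] = 8 − (2.5)(2.5) = 1.75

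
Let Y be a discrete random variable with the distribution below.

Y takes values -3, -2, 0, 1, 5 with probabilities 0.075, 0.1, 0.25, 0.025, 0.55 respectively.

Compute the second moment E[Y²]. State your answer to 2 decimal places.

14.85

E[Y²] = (-3)²(0.075) + (-2)²(0.1) + (0)²(0.25) + (1)²(0.025) + (5)²(0.55) = 14.85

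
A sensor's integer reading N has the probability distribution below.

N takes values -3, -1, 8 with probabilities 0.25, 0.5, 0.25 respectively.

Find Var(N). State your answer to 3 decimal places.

18.188

E[N] = (-3)(0.25) + (-1)(0.5) + (8)(0.25) = 0.75
E[N²] = (-3)²(0.25) + (-1)²(0.5) + (8)²(0.25) = 18.75
Var(N) = E[N²] − (E[N])² = 18.75 − (0.75)² = 18.1875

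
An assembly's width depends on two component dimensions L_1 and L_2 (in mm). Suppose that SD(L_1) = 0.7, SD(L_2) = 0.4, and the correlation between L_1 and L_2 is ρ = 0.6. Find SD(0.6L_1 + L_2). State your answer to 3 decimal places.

Var(L_1) = (0.7)² = 0.49;  Var(L_2) = (0.4)² = 0.16
cov(L_1,L_2) = ρ·SD(L_1)·SD(L_2) = 0.6·0.7·0.4 = 0.168
Var(0.6L_1 + L_2) = (0.6)²·Var(L_1) + (1)²·Var(L_2) + 2·(0.6)·(1)·cov(L_1,L_2)
= 0.36·0.49 + 1·0.16 + 1.2·0.168 = 0.538
SD(0.6L_1 + L_2) = √0.538 ≈ 0.733

0.733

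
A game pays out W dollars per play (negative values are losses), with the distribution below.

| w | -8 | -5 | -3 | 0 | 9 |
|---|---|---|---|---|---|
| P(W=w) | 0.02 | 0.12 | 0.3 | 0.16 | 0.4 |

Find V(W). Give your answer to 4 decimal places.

E[W] = (-8)(0.02) + (-5)(0.12) + (-3)(0.3) + (0)(0.16) + (9)(0.4) = 1.94
E[W²] = (-8)²(0.02) + (-5)²(0.12) + (-3)²(0.3) + (0)²(0.16) + (9)²(0.4) = 39.38
V(W) = E[W²] − (E[W])² = 39.38 − (1.94)² = 35.6164

35.6164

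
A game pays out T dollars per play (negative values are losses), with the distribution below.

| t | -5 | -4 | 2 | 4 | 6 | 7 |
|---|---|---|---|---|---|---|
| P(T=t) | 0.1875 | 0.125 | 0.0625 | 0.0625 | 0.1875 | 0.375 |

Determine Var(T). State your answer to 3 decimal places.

E[T] = (-5)(0.1875) + (-4)(0.125) + (2)(0.0625) + (4)(0.0625) + (6)(0.1875) + (7)(0.375) = 2.6875
E[T²] = (-5)²(0.1875) + (-4)²(0.125) + (2)²(0.0625) + (4)²(0.0625) + (6)²(0.1875) + (7)²(0.375) = 33.0625
Var(T) = E[T²] − (E[T])² = 33.0625 − (2.6875)² = 25.83984375

25.840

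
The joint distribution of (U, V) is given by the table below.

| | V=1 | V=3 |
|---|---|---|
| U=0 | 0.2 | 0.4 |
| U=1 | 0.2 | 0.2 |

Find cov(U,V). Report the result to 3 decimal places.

E[U] = 0.4,  E[V] = 2.2
E[UV] = 0.8
cov(U,V) = E[UV] − E[U]E[V] = 0.8 − (0.4)(2.2) = -0.08

-0.080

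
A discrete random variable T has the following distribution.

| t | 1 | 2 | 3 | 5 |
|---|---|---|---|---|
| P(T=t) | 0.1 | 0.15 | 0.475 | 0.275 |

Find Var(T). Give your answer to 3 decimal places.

E[T] = (1)(0.1) + (2)(0.15) + (3)(0.475) + (5)(0.275) = 3.2
E[T²] = (1)²(0.1) + (2)²(0.15) + (3)²(0.475) + (5)²(0.275) = 11.85
Var(T) = E[T²] − (E[T])² = 11.85 − (3.2)² = 1.61

1.610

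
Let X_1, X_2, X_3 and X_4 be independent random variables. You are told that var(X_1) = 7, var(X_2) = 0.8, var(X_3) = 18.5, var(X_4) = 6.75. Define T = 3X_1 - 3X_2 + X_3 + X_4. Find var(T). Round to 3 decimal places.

By independence, var(T) = (3)²var(X_1) + (-3)²var(X_2) + (1)²var(X_3) + (1)²var(X_4)
= (3)²·7 + (-3)²·0.8 + (1)²·18.5 + (1)²·6.75 = 95.45

95.450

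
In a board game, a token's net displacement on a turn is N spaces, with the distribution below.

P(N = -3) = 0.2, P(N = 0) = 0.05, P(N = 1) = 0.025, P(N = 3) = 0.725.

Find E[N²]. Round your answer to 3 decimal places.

8.350

E[N²] = (-3)²(0.2) + (0)²(0.05) + (1)²(0.025) + (3)²(0.725) = 8.35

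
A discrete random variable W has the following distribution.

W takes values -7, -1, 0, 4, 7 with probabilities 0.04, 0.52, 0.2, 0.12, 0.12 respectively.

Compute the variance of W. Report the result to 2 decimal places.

E[W] = (-7)(0.04) + (-1)(0.52) + (0)(0.2) + (4)(0.12) + (7)(0.12) = 0.52
E[W²] = (-7)²(0.04) + (-1)²(0.52) + (0)²(0.2) + (4)²(0.12) + (7)²(0.12) = 10.28
Var(W) = E[W²] − (E[W])² = 10.28 − (0.52)² = 10.0096

10.01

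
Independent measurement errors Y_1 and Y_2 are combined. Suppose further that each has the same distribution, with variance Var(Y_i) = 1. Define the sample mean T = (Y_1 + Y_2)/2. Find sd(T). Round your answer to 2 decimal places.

By independence, Var(T) = (0.5)²Var(Y_1) + (0.5)²Var(Y_2)
= (0.5)²·1 + (0.5)²·1 = 0.5
sd(T) = √0.5 ≈ 0.71

0.71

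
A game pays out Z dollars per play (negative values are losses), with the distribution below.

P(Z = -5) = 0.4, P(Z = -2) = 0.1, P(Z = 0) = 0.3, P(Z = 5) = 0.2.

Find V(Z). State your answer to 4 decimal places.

13.9600

E[Z] = (-5)(0.4) + (-2)(0.1) + (0)(0.3) + (5)(0.2) = -1.2
E[Z²] = (-5)²(0.4) + (-2)²(0.1) + (0)²(0.3) + (5)²(0.2) = 15.4
V(Z) = E[Z²] − (E[Z])² = 15.4 − (-1.2)² = 13.96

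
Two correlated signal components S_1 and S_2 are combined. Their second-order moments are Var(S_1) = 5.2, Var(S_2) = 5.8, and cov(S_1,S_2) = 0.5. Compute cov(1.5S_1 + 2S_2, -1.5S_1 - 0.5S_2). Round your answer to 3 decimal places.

-19.375

cov(1.5S_1 + 2S_2, -1.5S_1 - 0.5S_2) = (1.5)(-1.5)Var(S_1) + (2)(-0.5)Var(S_2) + [(1.5)(-0.5) + (2)(-1.5)]cov(S_1,S_2)
= -2.25·5.2 + -1·5.8 + -3.75·0.5 = -19.375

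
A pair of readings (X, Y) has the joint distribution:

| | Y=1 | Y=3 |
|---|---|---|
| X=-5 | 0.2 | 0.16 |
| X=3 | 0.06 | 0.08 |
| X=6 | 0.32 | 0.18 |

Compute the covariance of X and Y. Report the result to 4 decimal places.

-0.3208

E[X] = 1.62,  E[Y] = 1.84
E[XY] = 2.66
cov(X,Y) = E[XY] − E[X]E[Y] = 2.66 − (1.62)(1.84) = -0.3208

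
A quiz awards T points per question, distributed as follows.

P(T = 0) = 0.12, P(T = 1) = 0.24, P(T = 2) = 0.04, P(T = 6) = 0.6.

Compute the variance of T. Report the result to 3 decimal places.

6.634

E[T] = (0)(0.12) + (1)(0.24) + (2)(0.04) + (6)(0.6) = 3.92
E[T²] = (0)²(0.12) + (1)²(0.24) + (2)²(0.04) + (6)²(0.6) = 22
V(T) = E[T²] − (E[T])² = 22 − (3.92)² = 6.6336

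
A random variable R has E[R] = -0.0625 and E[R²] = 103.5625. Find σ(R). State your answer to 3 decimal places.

var(R) = 103.5625 − (-0.0625)² = 103.55859375
σ(R) = √103.55859375 ≈ 10.176

10.176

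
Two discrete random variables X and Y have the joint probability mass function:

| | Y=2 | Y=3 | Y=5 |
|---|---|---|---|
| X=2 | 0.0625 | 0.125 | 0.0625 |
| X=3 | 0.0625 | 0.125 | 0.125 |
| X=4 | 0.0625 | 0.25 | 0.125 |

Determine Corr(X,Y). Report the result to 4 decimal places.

0.0477

E[X] = 3.1875,  E[Y] = 3.4375
E[XY] = 11
cov(X,Y) = E[XY] − E[X]E[Y] = 11 − (3.1875)(3.4375) = 0.04296875
Var(X) = 0.65234375,  Var(Y) = 1.24609375
ρ = 0.04296875 / √(0.65234375·1.24609375) ≈ 0.0477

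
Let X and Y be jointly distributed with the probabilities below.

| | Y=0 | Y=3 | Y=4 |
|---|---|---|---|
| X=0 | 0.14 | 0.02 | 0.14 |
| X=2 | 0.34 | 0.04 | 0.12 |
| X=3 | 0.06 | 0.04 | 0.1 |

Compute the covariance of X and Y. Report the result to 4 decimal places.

E[X] = 1.6,  E[Y] = 1.74
E[XY] = 2.76
cov(X,Y) = E[XY] − E[X]E[Y] = 2.76 − (1.6)(1.74) = -0.024

-0.0240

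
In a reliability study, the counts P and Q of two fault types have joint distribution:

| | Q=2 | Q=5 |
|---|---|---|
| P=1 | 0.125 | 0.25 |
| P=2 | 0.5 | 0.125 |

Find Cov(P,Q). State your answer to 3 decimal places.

E[P] = 1.625,  E[Q] = 3.125
E[PQ] = 4.75
Cov(P,Q) = E[PQ] − E[P]E[Q] = 4.75 − (1.625)(3.125) = -0.328125

-0.328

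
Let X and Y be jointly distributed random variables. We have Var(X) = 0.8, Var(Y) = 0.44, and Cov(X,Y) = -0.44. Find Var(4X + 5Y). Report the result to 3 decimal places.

Var(4X + 5Y) = (4)²·Var(X) + (5)²·Var(Y) + 2·(4)·(5)·Cov(X,Y)
= 16·0.8 + 25·0.44 + 40·-0.44 = 6.2

6.200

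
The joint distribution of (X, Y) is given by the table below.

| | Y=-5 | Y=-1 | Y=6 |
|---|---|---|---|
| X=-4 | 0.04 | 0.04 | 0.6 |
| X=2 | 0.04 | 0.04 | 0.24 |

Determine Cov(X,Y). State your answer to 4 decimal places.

-1.5552

E[X] = -2.08,  E[Y] = 4.56
E[XY] = -11.04
Cov(X,Y) = E[XY] − E[X]E[Y] = -11.04 − (-2.08)(4.56) = -1.5552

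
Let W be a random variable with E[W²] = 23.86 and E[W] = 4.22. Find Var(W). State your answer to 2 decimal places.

Var(W) = 23.86 − (4.22)² = 6.0516

6.05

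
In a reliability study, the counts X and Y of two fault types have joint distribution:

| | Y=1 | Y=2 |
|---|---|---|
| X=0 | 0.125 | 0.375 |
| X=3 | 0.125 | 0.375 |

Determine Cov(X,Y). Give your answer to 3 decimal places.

0.000

E[X] = 1.5,  E[Y] = 1.75
E[XY] = 2.625
Cov(X,Y) = E[XY] − E[X]E[Y] = 2.625 − (1.5)(1.75) = 0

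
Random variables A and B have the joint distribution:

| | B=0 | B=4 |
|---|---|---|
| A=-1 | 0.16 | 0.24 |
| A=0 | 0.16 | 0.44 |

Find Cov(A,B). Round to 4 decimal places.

0.1280

E[A] = -0.4,  E[B] = 2.72
E[AB] = -0.96
Cov(A,B) = E[AB] − E[A]E[B] = -0.96 − (-0.4)(2.72) = 0.128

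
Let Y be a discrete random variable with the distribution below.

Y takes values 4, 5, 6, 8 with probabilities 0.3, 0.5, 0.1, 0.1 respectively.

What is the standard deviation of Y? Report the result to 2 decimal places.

E[Y] = (4)(0.3) + (5)(0.5) + (6)(0.1) + (8)(0.1) = 5.1
E[Y²] = (4)²(0.3) + (5)²(0.5) + (6)²(0.1) + (8)²(0.1) = 27.3
Var(Y) = E[Y²] − (E[Y])² = 27.3 − (5.1)² = 1.29
σ(Y) = √1.29 ≈ 1.14

1.14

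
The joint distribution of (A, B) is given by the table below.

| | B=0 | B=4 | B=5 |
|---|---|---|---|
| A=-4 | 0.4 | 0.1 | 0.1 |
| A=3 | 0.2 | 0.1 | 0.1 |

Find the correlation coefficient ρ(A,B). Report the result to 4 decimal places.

0.1650

E[A] = -1.2,  E[B] = 1.8
E[AB] = -0.9
Cov(A,B) = E[AB] − E[A]E[B] = -0.9 − (-1.2)(1.8) = 1.26
Var(A) = 11.76,  Var(B) = 4.96
ρ = 1.26 / √(11.76·4.96) ≈ 0.1650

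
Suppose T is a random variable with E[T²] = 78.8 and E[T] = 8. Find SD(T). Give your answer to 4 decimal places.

3.8471

Var(T) = 78.8 − (8)² = 14.8
SD(T) = √14.8 ≈ 3.8471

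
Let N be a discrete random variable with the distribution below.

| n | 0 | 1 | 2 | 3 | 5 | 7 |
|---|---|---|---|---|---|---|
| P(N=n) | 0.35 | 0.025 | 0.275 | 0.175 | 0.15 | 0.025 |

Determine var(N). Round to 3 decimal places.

3.574

E[N] = (0)(0.35) + (1)(0.025) + (2)(0.275) + (3)(0.175) + (5)(0.15) + (7)(0.025) = 2.025
E[N²] = (0)²(0.35) + (1)²(0.025) + (2)²(0.275) + (3)²(0.175) + (5)²(0.15) + (7)²(0.025) = 7.675
var(N) = E[N²] − (E[N])² = 7.675 − (2.025)² = 3.574375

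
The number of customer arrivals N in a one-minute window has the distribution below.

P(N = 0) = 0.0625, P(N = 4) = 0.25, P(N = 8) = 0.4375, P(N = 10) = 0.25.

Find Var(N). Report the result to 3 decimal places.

8.000

E[N] = (0)(0.0625) + (4)(0.25) + (8)(0.4375) + (10)(0.25) = 7
E[N²] = (0)²(0.0625) + (4)²(0.25) + (8)²(0.4375) + (10)²(0.25) = 57
Var(N) = E[N²] − (E[N])² = 57 − (7)² = 8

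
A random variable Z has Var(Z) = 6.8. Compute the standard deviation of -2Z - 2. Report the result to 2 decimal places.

5.22

Var(-2Z - 2) = (-2)²·6.8 = 27.2
σ(-2Z - 2) = √27.2 ≈ 5.22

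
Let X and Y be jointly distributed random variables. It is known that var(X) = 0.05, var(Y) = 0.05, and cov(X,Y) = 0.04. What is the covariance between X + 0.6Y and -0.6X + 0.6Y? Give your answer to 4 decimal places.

-0.0024

cov(X + 0.6Y, -0.6X + 0.6Y) = (1)(-0.6)var(X) + (0.6)(0.6)var(Y) + [(1)(0.6) + (0.6)(-0.6)]cov(X,Y)
= -0.6·0.05 + 0.36·0.05 + 0.24·0.04 = -0.0024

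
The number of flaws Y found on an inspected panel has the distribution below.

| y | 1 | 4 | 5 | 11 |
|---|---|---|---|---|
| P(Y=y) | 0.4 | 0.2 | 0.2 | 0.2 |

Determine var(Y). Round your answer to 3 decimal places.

13.440

E[Y] = (1)(0.4) + (4)(0.2) + (5)(0.2) + (11)(0.2) = 4.4
E[Y²] = (1)²(0.4) + (4)²(0.2) + (5)²(0.2) + (11)²(0.2) = 32.8
var(Y) = E[Y²] − (E[Y])² = 32.8 − (4.4)² = 13.44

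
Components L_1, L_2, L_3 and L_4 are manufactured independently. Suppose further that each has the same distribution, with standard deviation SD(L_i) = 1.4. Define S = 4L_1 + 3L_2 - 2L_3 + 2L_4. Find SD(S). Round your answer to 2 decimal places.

Var(L_i) = (1.4)² = 1.96
By independence, Var(S) = (4)²Var(L_1) + (3)²Var(L_2) + (-2)²Var(L_3) + (2)²Var(L_4)
= (4)²·1.96 + (3)²·1.96 + (-2)²·1.96 + (2)²·1.96 = 64.68
SD(S) = √64.68 ≈ 8.04

8.04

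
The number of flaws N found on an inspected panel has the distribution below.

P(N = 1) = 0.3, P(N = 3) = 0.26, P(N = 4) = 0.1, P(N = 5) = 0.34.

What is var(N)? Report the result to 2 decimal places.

2.63

E[N] = (1)(0.3) + (3)(0.26) + (4)(0.1) + (5)(0.34) = 3.18
E[N²] = (1)²(0.3) + (3)²(0.26) + (4)²(0.1) + (5)²(0.34) = 12.74
var(N) = E[N²] − (E[N])² = 12.74 − (3.18)² = 2.6276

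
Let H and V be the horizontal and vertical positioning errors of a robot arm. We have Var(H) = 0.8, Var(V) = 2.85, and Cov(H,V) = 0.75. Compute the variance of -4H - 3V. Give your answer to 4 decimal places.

56.4500

Var(-4H - 3V) = (-4)²·Var(H) + (-3)²·Var(V) + 2·(-4)·(-3)·Cov(H,V)
= 16·0.8 + 9·2.85 + 24·0.75 = 56.45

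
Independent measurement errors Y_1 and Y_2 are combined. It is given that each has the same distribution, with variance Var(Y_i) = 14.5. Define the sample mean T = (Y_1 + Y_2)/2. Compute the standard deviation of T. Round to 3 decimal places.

2.693

By independence, Var(T) = (0.5)²Var(Y_1) + (0.5)²Var(Y_2)
= (0.5)²·14.5 + (0.5)²·14.5 = 7.25
sd(T) = √7.25 ≈ 2.693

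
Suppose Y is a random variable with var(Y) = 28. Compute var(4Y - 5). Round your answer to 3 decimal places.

var(4Y - 5) = (4)²·var(Y) = 16·28 = 448

448.000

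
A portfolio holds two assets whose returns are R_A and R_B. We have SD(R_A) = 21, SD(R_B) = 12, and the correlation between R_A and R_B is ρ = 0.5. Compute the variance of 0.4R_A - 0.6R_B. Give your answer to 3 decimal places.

Var(R_A) = (21)² = 441;  Var(R_B) = (12)² = 144
Cov(R_A,R_B) = ρ·SD(R_A)·SD(R_B) = 0.5·21·12 = 126
Var(0.4R_A - 0.6R_B) = (0.4)²·Var(R_A) + (-0.6)²·Var(R_B) + 2·(0.4)·(-0.6)·Cov(R_A,R_B)
= 0.16·441 + 0.36·144 + -0.48·126 = 61.92

61.920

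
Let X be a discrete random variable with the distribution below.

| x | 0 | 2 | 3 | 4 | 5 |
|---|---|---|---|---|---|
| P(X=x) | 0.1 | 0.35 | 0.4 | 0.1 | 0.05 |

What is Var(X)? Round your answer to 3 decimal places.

1.348

E[X] = (0)(0.1) + (2)(0.35) + (3)(0.4) + (4)(0.1) + (5)(0.05) = 2.55
E[X²] = (0)²(0.1) + (2)²(0.35) + (3)²(0.4) + (4)²(0.1) + (5)²(0.05) = 7.85
Var(X) = E[X²] − (E[X])² = 7.85 − (2.55)² = 1.3475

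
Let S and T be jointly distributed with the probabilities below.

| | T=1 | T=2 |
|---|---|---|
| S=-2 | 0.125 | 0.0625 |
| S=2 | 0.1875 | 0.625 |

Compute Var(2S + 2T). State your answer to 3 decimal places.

E[S] = 1.25,  E[T] = 1.6875,  E[ST] = 2.375
Var(S) = 4 − (1.25)² = 2.4375;  Var(T) = 3.0625 − (1.6875)² = 0.21484375
cov(S,T) = 2.375 − (1.25)(1.6875) = 0.265625
Var(2S + 2T) = (2)²·2.4375 + (2)²·0.21484375 + 2·(2)·(2)·0.265625 = 12.734375

12.734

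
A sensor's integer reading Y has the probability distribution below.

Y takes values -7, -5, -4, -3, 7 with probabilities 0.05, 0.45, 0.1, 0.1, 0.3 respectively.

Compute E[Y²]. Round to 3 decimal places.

30.900

E[Y²] = (-7)²(0.05) + (-5)²(0.45) + (-4)²(0.1) + (-3)²(0.1) + (7)²(0.3) = 30.9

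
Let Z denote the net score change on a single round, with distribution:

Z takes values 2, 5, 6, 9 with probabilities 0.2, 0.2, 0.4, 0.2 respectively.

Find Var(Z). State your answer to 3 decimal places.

E[Z] = (2)(0.2) + (5)(0.2) + (6)(0.4) + (9)(0.2) = 5.6
E[Z²] = (2)²(0.2) + (5)²(0.2) + (6)²(0.4) + (9)²(0.2) = 36.4
Var(Z) = E[Z²] − (E[Z])² = 36.4 − (5.6)² = 5.04

5.040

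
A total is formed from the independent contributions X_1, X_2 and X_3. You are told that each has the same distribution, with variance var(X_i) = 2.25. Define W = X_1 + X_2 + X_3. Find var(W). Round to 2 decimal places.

6.75

By independence, var(W) = (1)²var(X_1) + (1)²var(X_2) + (1)²var(X_3)
= (1)²·2.25 + (1)²·2.25 + (1)²·2.25 = 6.75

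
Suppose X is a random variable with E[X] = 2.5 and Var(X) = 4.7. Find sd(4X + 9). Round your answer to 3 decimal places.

Var(4X + 9) = (4)²·4.7 = 75.2
sd(4X + 9) = √75.2 ≈ 8.672

8.672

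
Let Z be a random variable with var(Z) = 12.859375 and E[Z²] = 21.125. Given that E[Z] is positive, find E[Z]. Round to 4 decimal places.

(E[Z])² = E[Z²] − var(Z) = 21.125 − 12.859375 = 8.265625
E[Z] = √8.265625 = 2.875

2.8750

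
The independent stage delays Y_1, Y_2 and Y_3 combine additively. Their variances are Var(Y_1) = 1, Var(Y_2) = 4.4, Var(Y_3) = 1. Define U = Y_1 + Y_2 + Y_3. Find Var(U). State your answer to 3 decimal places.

6.400

By independence, Var(U) = (1)²Var(Y_1) + (1)²Var(Y_2) + (1)²Var(Y_3)
= (1)²·1 + (1)²·4.4 + (1)²·1 = 6.4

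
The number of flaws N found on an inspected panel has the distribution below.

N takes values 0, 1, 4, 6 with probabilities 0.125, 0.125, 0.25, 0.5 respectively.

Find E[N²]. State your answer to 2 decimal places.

E[N²] = (0)²(0.125) + (1)²(0.125) + (4)²(0.25) + (6)²(0.5) = 22.125

22.13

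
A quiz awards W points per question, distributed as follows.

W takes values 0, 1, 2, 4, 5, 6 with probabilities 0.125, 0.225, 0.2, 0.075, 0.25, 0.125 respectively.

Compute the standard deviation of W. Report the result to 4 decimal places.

2.1022

E[W] = (0)(0.125) + (1)(0.225) + (2)(0.2) + (4)(0.075) + (5)(0.25) + (6)(0.125) = 2.925
E[W²] = (0)²(0.125) + (1)²(0.225) + (2)²(0.2) + (4)²(0.075) + (5)²(0.25) + (6)²(0.125) = 12.975
var(W) = E[W²] − (E[W])² = 12.975 − (2.925)² = 4.419375
SD(W) = √4.419375 ≈ 2.1022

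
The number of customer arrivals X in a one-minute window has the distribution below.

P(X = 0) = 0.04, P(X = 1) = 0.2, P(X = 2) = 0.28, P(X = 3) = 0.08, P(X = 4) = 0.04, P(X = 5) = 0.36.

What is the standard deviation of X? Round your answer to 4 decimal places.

E[X] = (0)(0.04) + (1)(0.2) + (2)(0.28) + (3)(0.08) + (4)(0.04) + (5)(0.36) = 2.96
E[X²] = (0)²(0.04) + (1)²(0.2) + (2)²(0.28) + (3)²(0.08) + (4)²(0.04) + (5)²(0.36) = 11.68
Var(X) = E[X²] − (E[X])² = 11.68 − (2.96)² = 2.9184
SD(X) = √2.9184 ≈ 1.7083

1.7083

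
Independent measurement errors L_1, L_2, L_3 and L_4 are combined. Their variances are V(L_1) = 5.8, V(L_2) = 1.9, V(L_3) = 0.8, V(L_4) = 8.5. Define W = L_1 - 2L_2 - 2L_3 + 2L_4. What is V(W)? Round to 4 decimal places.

By independence, V(W) = (1)²V(L_1) + (-2)²V(L_2) + (-2)²V(L_3) + (2)²V(L_4)
= (1)²·5.8 + (-2)²·1.9 + (-2)²·0.8 + (2)²·8.5 = 50.6

50.6000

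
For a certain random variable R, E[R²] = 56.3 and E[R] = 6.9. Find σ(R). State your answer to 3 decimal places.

2.948

Var(R) = 56.3 − (6.9)² = 8.69
σ(R) = √8.69 ≈ 2.948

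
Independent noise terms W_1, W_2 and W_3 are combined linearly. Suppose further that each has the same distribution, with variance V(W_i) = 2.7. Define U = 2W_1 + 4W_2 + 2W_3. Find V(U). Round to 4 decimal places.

64.8000

By independence, V(U) = (2)²V(W_1) + (4)²V(W_2) + (2)²V(W_3)
= (2)²·2.7 + (4)²·2.7 + (2)²·2.7 = 64.8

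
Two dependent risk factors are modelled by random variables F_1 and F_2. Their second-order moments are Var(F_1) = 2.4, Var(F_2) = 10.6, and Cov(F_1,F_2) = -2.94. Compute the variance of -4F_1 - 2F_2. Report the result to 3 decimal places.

Var(-4F_1 - 2F_2) = (-4)²·Var(F_1) + (-2)²·Var(F_2) + 2·(-4)·(-2)·Cov(F_1,F_2)
= 16·2.4 + 4·10.6 + 16·-2.94 = 33.76

33.760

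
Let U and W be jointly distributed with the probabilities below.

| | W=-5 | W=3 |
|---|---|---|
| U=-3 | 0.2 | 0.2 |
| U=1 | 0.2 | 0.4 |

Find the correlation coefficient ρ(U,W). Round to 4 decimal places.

0.1667

E[U] = -0.6,  E[W] = -0.2
E[UW] = 1.4
cov(U,W) = E[UW] − E[U]E[W] = 1.4 − (-0.6)(-0.2) = 1.28
Var(U) = 3.84,  Var(W) = 15.36
ρ = 1.28 / √(3.84·15.36) ≈ 0.1667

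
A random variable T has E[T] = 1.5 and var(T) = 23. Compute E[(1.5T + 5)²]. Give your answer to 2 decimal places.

E[1.5T + 5] = 1.5·1.5 + 5 = 7.25
var(1.5T + 5) = (1.5)²·23 = 51.75
E[(1.5T + 5)²] = var((1.5T + 5)) + (E[(1.5T + 5)])² = 51.75 + (7.25)² = 104.3125

104.31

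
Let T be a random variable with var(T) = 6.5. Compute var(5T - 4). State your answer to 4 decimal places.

var(5T - 4) = (5)²·var(T) = 25·6.5 = 162.5

162.5000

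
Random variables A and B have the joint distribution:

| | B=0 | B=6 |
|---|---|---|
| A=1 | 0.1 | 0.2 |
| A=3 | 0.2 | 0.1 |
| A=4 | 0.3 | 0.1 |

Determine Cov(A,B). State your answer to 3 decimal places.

E[A] = 2.8,  E[B] = 2.4
E[AB] = 5.4
Cov(A,B) = E[AB] − E[A]E[B] = 5.4 − (2.8)(2.4) = -1.32

-1.320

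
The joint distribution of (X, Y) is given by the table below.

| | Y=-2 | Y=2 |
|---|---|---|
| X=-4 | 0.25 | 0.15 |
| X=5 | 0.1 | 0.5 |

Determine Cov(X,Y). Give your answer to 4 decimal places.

E[X] = 1.4,  E[Y] = 0.6
E[XY] = 4.8
Cov(X,Y) = E[XY] − E[X]E[Y] = 4.8 − (1.4)(0.6) = 3.96

3.9600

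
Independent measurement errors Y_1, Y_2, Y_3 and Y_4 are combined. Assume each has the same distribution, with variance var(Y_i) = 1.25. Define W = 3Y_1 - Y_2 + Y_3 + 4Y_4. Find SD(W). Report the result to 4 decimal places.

5.8095

By independence, var(W) = (3)²var(Y_1) + (-1)²var(Y_2) + (1)²var(Y_3) + (4)²var(Y_4)
= (3)²·1.25 + (-1)²·1.25 + (1)²·1.25 + (4)²·1.25 = 33.75
SD(W) = √33.75 ≈ 5.8095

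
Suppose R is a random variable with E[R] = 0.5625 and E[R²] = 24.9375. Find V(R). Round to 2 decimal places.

V(R) = 24.9375 − (0.5625)² = 24.62109375

24.62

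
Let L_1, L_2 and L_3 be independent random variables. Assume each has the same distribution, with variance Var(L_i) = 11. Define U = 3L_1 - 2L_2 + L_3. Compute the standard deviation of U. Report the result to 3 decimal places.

By independence, Var(U) = (3)²Var(L_1) + (-2)²Var(L_2) + (1)²Var(L_3)
= (3)²·11 + (-2)²·11 + (1)²·11 = 154
SD(U) = √154 ≈ 12.410

12.410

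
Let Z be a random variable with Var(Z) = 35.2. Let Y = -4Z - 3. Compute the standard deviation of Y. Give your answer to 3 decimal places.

Var(-4Z - 3) = (-4)²·35.2 = 563.2
σ(Y) = √563.2 ≈ 23.732

23.732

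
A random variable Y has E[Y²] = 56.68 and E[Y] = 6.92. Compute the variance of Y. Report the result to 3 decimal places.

8.794

Var(Y) = 56.68 − (6.92)² = 8.7936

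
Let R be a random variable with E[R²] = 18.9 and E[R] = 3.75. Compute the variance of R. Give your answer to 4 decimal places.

var(R) = 18.9 − (3.75)² = 4.8375

4.8375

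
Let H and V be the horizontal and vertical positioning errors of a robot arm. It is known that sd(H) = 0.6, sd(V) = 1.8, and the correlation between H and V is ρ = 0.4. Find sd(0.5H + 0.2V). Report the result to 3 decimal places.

0.553

Var(H) = (0.6)² = 0.36;  Var(V) = (1.8)² = 3.24
Cov(H,V) = ρ·sd(H)·sd(V) = 0.4·0.6·1.8 = 0.432
Var(0.5H + 0.2V) = (0.5)²·Var(H) + (0.2)²·Var(V) + 2·(0.5)·(0.2)·Cov(H,V)
= 0.25·0.36 + 0.04·3.24 + 0.2·0.432 = 0.306
sd(0.5H + 0.2V) = √0.306 ≈ 0.553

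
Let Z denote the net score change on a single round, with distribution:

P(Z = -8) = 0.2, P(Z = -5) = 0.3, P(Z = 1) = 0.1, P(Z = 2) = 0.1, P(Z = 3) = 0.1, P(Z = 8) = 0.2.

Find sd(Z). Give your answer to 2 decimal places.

E[Z] = (-8)(0.2) + (-5)(0.3) + (1)(0.1) + (2)(0.1) + (3)(0.1) + (8)(0.2) = -0.9
E[Z²] = (-8)²(0.2) + (-5)²(0.3) + (1)²(0.1) + (2)²(0.1) + (3)²(0.1) + (8)²(0.2) = 34.5
V(Z) = E[Z²] − (E[Z])² = 34.5 − (-0.9)² = 33.69
sd(Z) = √33.69 ≈ 5.80

5.80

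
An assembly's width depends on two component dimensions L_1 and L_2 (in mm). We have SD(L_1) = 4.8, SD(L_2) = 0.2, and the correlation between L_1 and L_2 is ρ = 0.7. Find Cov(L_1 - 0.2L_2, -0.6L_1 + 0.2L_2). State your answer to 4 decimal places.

Var(L_1) = (4.8)² = 23.04;  Var(L_2) = (0.2)² = 0.04
Cov(L_1,L_2) = ρ·SD(L_1)·SD(L_2) = 0.7·4.8·0.2 = 0.672
Cov(L_1 - 0.2L_2, -0.6L_1 + 0.2L_2) = (1)(-0.6)Var(L_1) + (-0.2)(0.2)Var(L_2) + [(1)(0.2) + (-0.2)(-0.6)]Cov(L_1,L_2)
= -0.6·23.04 + -0.04·0.04 + 0.32·0.672 = -13.61056

-13.6106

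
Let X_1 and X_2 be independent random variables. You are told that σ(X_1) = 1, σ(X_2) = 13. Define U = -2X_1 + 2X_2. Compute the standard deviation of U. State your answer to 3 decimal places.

26.077

Var(X_1) = 1, Var(X_2) = 169
By independence, Var(U) = (-2)²Var(X_1) + (2)²Var(X_2)
= (-2)²·1 + (2)²·169 = 680
σ(U) = √680 ≈ 26.077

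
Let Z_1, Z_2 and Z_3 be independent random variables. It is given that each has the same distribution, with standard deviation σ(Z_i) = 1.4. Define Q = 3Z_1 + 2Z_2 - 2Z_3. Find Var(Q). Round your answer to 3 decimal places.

33.320

Var(Z_i) = (1.4)² = 1.96
By independence, Var(Q) = (3)²Var(Z_1) + (2)²Var(Z_2) + (-2)²Var(Z_3)
= (3)²·1.96 + (2)²·1.96 + (-2)²·1.96 = 33.32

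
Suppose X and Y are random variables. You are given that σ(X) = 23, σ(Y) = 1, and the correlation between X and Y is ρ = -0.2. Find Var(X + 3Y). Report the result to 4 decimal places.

Var(X) = (23)² = 529;  Var(Y) = (1)² = 1
Cov(X,Y) = ρ·σ(X)·σ(Y) = -0.2·23·1 = -4.6
Var(X + 3Y) = (1)²·Var(X) + (3)²·Var(Y) + 2·(1)·(3)·Cov(X,Y)
= 1·529 + 9·1 + 6·-4.6 = 510.4

510.4000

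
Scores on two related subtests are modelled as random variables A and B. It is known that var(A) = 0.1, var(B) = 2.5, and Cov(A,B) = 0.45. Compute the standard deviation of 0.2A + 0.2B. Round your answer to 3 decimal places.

0.374

var(0.2A + 0.2B) = (0.2)²·var(A) + (0.2)²·var(B) + 2·(0.2)·(0.2)·Cov(A,B)
= 0.04·0.1 + 0.04·2.5 + 0.08·0.45 = 0.14
SD(0.2A + 0.2B) = √0.14 ≈ 0.374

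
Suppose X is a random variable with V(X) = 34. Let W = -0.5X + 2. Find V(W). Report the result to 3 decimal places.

V(-0.5X + 2) = (-0.5)²·V(X) = 0.25·34 = 8.5

8.500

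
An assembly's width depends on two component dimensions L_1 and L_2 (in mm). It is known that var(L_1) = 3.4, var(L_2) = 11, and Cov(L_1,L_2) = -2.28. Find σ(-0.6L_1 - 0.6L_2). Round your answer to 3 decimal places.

var(-0.6L_1 - 0.6L_2) = (-0.6)²·var(L_1) + (-0.6)²·var(L_2) + 2·(-0.6)·(-0.6)·Cov(L_1,L_2)
= 0.36·3.4 + 0.36·11 + 0.72·-2.28 = 3.5424
σ(-0.6L_1 - 0.6L_2) = √3.5424 ≈ 1.882

1.882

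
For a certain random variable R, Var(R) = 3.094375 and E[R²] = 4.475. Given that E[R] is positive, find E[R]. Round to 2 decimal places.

1.18

(E[R])² = E[R²] − Var(R) = 4.475 − 3.094375 = 1.380625
E[R] = √1.380625 = 1.175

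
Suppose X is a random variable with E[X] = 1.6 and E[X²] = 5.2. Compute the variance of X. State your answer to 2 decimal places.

2.64

V(X) = 5.2 − (1.6)² = 2.64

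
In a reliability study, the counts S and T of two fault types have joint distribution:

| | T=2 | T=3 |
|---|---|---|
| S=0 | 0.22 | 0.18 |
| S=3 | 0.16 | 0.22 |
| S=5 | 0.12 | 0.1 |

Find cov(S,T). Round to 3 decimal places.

0.040

E[S] = 2.24,  E[T] = 2.5
E[ST] = 5.64
cov(S,T) = E[ST] − E[S]E[T] = 5.64 − (2.24)(2.5) = 0.04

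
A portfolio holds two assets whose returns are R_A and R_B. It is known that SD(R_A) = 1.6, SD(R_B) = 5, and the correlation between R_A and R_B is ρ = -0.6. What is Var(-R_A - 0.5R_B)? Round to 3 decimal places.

4.010

Var(R_A) = (1.6)² = 2.56;  Var(R_B) = (5)² = 25
cov(R_A,R_B) = ρ·SD(R_A)·SD(R_B) = -0.6·1.6·5 = -4.8
Var(-R_A - 0.5R_B) = (-1)²·Var(R_A) + (-0.5)²·Var(R_B) + 2·(-1)·(-0.5)·cov(R_A,R_B)
= 1·2.56 + 0.25·25 + 1·-4.8 = 4.01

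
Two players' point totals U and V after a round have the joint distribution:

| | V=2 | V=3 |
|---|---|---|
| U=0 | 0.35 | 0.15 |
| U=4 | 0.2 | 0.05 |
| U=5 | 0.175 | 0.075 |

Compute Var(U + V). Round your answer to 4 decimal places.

5.2994

E[U] = 2.25,  E[V] = 2.275,  E[UV] = 5.075
Var(U) = 10.25 − (2.25)² = 5.1875;  Var(V) = 5.375 − (2.275)² = 0.199375
Cov(U,V) = 5.075 − (2.25)(2.275) = -0.04375
Var(U + V) = (1)²·5.1875 + (1)²·0.199375 + 2·(1)·(1)·-0.04375 = 5.299375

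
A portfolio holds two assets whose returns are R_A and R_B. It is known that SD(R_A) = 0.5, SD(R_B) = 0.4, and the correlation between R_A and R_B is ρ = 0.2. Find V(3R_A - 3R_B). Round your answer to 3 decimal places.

2.970

V(R_A) = (0.5)² = 0.25;  V(R_B) = (0.4)² = 0.16
Cov(R_A,R_B) = ρ·SD(R_A)·SD(R_B) = 0.2·0.5·0.4 = 0.04
V(3R_A - 3R_B) = (3)²·V(R_A) + (-3)²·V(R_B) + 2·(3)·(-3)·Cov(R_A,R_B)
= 9·0.25 + 9·0.16 + -18·0.04 = 2.97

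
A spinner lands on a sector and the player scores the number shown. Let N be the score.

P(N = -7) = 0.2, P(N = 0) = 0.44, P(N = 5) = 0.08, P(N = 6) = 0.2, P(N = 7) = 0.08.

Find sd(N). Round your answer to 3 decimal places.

E[N] = (-7)(0.2) + (0)(0.44) + (5)(0.08) + (6)(0.2) + (7)(0.08) = 0.76
E[N²] = (-7)²(0.2) + (0)²(0.44) + (5)²(0.08) + (6)²(0.2) + (7)²(0.08) = 22.92
Var(N) = E[N²] − (E[N])² = 22.92 − (0.76)² = 22.3424
sd(N) = √22.3424 ≈ 4.727

4.727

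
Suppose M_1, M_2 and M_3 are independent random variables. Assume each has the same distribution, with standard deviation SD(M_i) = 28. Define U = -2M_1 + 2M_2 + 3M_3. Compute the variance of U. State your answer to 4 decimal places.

13328.0000

var(M_i) = (28)² = 784
By independence, var(U) = (-2)²var(M_1) + (2)²var(M_2) + (3)²var(M_3)
= (-2)²·784 + (2)²·784 + (3)²·784 = 13328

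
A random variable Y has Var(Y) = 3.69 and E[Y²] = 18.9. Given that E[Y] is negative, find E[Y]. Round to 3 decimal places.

-3.900

(E[Y])² = E[Y²] − Var(Y) = 18.9 − 3.69 = 15.21
E[Y] = −√15.21 = -3.9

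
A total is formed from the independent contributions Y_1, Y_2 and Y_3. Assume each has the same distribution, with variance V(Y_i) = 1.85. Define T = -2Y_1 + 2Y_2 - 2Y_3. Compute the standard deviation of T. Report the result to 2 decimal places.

By independence, V(T) = (-2)²V(Y_1) + (2)²V(Y_2) + (-2)²V(Y_3)
= (-2)²·1.85 + (2)²·1.85 + (-2)²·1.85 = 22.2
SD(T) = √22.2 ≈ 4.71

4.71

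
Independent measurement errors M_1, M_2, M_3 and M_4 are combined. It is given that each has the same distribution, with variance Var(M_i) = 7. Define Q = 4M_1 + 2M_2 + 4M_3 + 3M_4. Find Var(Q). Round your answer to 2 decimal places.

By independence, Var(Q) = (4)²Var(M_1) + (2)²Var(M_2) + (4)²Var(M_3) + (3)²Var(M_4)
= (4)²·7 + (2)²·7 + (4)²·7 + (3)²·7 = 315

315.00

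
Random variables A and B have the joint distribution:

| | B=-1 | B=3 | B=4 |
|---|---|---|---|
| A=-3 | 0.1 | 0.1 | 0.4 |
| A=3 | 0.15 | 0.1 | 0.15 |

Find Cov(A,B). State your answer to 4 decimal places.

-1.6200

E[A] = -0.6,  E[B] = 2.55
E[AB] = -3.15
Cov(A,B) = E[AB] − E[A]E[B] = -3.15 − (-0.6)(2.55) = -1.62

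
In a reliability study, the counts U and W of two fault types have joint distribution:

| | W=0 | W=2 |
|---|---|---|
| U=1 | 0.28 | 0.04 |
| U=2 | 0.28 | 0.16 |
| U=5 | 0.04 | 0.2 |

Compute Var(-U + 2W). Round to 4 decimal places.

2.9600

E[U] = 2.4,  E[W] = 0.8,  E[UW] = 2.72
Var(U) = 8.08 − (2.4)² = 2.32;  Var(W) = 1.6 − (0.8)² = 0.96
Cov(U,W) = 2.72 − (2.4)(0.8) = 0.8
Var(-U + 2W) = (-1)²·2.32 + (2)²·0.96 + 2·(-1)·(2)·0.8 = 2.96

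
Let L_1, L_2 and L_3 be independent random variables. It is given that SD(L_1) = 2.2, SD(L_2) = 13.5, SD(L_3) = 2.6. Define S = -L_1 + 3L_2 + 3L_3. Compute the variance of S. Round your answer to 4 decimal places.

Var(L_1) = 4.84, Var(L_2) = 182.25, Var(L_3) = 6.76
By independence, Var(S) = (-1)²Var(L_1) + (3)²Var(L_2) + (3)²Var(L_3)
= (-1)²·4.84 + (3)²·182.25 + (3)²·6.76 = 1705.93

1705.9300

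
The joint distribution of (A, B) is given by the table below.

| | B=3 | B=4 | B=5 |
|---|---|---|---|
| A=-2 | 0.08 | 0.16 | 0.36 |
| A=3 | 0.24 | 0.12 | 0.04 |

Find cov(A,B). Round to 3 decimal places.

E[A] = 0,  E[B] = 4.08
E[AB] = -1.16
cov(A,B) = E[AB] − E[A]E[B] = -1.16 − (0)(4.08) = -1.16

-1.160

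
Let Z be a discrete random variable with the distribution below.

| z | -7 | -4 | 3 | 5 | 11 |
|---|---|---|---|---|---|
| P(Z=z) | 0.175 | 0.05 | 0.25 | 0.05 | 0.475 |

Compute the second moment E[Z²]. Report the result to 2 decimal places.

E[Z²] = (-7)²(0.175) + (-4)²(0.05) + (3)²(0.25) + (5)²(0.05) + (11)²(0.475) = 70.35

70.35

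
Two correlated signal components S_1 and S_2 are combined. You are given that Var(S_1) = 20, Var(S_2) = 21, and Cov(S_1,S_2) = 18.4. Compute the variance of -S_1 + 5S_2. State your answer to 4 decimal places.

361.0000

Var(-S_1 + 5S_2) = (-1)²·Var(S_1) + (5)²·Var(S_2) + 2·(-1)·(5)·Cov(S_1,S_2)
= 1·20 + 25·21 + -10·18.4 = 361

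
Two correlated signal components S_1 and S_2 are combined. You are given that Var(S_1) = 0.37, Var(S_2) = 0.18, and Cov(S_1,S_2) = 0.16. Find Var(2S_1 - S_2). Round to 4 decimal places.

Var(2S_1 - S_2) = (2)²·Var(S_1) + (-1)²·Var(S_2) + 2·(2)·(-1)·Cov(S_1,S_2)
= 4·0.37 + 1·0.18 + -4·0.16 = 1.02

1.0200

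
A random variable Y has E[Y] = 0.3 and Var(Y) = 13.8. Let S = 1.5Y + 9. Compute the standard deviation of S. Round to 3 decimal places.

5.572

Var(1.5Y + 9) = (1.5)²·13.8 = 31.05
sd(S) = √31.05 ≈ 5.572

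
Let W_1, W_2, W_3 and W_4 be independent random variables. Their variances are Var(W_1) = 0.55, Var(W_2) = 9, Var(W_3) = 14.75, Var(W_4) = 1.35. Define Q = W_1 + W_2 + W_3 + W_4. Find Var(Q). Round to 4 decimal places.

By independence, Var(Q) = (1)²Var(W_1) + (1)²Var(W_2) + (1)²Var(W_3) + (1)²Var(W_4)
= (1)²·0.55 + (1)²·9 + (1)²·14.75 + (1)²·1.35 = 25.65

25.6500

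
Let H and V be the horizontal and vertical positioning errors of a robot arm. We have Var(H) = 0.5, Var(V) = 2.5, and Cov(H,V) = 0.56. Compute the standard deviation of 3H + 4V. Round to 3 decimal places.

Var(3H + 4V) = (3)²·Var(H) + (4)²·Var(V) + 2·(3)·(4)·Cov(H,V)
= 9·0.5 + 16·2.5 + 24·0.56 = 57.94
sd(3H + 4V) = √57.94 ≈ 7.612

7.612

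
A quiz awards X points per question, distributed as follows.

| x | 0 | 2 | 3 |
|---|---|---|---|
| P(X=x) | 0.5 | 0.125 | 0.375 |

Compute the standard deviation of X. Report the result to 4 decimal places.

1.4087

E[X] = (0)(0.5) + (2)(0.125) + (3)(0.375) = 1.375
E[X²] = (0)²(0.5) + (2)²(0.125) + (3)²(0.375) = 3.875
V(X) = E[X²] − (E[X])² = 3.875 − (1.375)² = 1.984375
SD(X) = √1.984375 ≈ 1.4087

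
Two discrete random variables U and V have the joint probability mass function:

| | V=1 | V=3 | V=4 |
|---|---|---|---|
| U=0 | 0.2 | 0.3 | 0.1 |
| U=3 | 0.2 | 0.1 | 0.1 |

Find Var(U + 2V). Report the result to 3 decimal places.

7.200

E[U] = 1.2,  E[V] = 2.4,  E[UV] = 2.7
Var(U) = 3.6 − (1.2)² = 2.16;  Var(V) = 7.2 − (2.4)² = 1.44
Cov(U,V) = 2.7 − (1.2)(2.4) = -0.18
Var(U + 2V) = (1)²·2.16 + (2)²·1.44 + 2·(1)·(2)·-0.18 = 7.2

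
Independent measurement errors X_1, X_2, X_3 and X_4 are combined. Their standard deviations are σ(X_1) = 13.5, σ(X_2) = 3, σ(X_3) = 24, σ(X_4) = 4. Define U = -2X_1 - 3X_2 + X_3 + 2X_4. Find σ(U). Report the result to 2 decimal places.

Var(X_1) = 182.25, Var(X_2) = 9, Var(X_3) = 576, Var(X_4) = 16
By independence, Var(U) = (-2)²Var(X_1) + (-3)²Var(X_2) + (1)²Var(X_3) + (2)²Var(X_4)
= (-2)²·182.25 + (-3)²·9 + (1)²·576 + (2)²·16 = 1450
σ(U) = √1450 ≈ 38.08

38.08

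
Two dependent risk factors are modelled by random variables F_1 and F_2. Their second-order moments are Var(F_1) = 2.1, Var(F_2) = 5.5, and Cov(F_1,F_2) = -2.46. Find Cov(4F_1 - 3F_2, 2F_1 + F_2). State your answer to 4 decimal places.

5.2200

Cov(4F_1 - 3F_2, 2F_1 + F_2) = (4)(2)Var(F_1) + (-3)(1)Var(F_2) + [(4)(1) + (-3)(2)]Cov(F_1,F_2)
= 8·2.1 + -3·5.5 + -2·-2.46 = 5.22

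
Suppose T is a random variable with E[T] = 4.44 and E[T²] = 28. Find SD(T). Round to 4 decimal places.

var(T) = 28 − (4.44)² = 8.2864
SD(T) = √8.2864 ≈ 2.8786

2.8786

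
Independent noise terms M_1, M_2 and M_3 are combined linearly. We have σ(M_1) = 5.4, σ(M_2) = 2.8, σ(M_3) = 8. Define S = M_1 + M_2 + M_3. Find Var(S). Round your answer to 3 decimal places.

Var(M_1) = 29.16, Var(M_2) = 7.84, Var(M_3) = 64
By independence, Var(S) = (1)²Var(M_1) + (1)²Var(M_2) + (1)²Var(M_3)
= (1)²·29.16 + (1)²·7.84 + (1)²·64 = 101

101.000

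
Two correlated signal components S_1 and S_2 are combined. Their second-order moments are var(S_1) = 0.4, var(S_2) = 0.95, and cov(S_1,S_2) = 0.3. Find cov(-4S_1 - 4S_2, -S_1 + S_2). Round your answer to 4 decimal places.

cov(-4S_1 - 4S_2, -S_1 + S_2) = (-4)(-1)var(S_1) + (-4)(1)var(S_2) + [(-4)(1) + (-4)(-1)]cov(S_1,S_2)
= 4·0.4 + -4·0.95 + 0·0.3 = -2.2

-2.2000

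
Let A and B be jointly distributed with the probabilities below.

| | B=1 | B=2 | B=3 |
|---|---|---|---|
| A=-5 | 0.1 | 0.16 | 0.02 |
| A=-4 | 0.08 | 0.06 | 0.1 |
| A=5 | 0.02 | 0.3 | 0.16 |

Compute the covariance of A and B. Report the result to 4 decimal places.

E[A] = 0.04,  E[B] = 2.08
E[AB] = 1.1
cov(A,B) = E[AB] − E[A]E[B] = 1.1 − (0.04)(2.08) = 1.0168

1.0168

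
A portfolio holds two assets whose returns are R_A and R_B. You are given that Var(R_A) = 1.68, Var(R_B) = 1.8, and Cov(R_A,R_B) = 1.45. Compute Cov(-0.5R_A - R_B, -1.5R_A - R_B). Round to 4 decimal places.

5.9600

Cov(-0.5R_A - R_B, -1.5R_A - R_B) = (-0.5)(-1.5)Var(R_A) + (-1)(-1)Var(R_B) + [(-0.5)(-1) + (-1)(-1.5)]Cov(R_A,R_B)
= 0.75·1.68 + 1·1.8 + 2·1.45 = 5.96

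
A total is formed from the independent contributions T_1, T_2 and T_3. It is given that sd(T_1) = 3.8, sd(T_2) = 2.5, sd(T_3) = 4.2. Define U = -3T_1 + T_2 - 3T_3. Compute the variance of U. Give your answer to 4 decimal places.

Var(T_1) = 14.44, Var(T_2) = 6.25, Var(T_3) = 17.64
By independence, Var(U) = (-3)²Var(T_1) + (1)²Var(T_2) + (-3)²Var(T_3)
= (-3)²·14.44 + (1)²·6.25 + (-3)²·17.64 = 294.97

294.9700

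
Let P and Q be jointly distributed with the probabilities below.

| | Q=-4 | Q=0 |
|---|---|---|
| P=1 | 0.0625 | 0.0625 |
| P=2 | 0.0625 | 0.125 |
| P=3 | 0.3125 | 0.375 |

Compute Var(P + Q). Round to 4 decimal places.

4.4023

E[P] = 2.5625,  E[Q] = -1.75,  E[PQ] = -4.5
Var(P) = 7.0625 − (2.5625)² = 0.49609375;  Var(Q) = 7 − (-1.75)² = 3.9375
Cov(P,Q) = -4.5 − (2.5625)(-1.75) = -0.015625
Var(P + Q) = (1)²·0.49609375 + (1)²·3.9375 + 2·(1)·(1)·-0.015625 = 4.40234375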